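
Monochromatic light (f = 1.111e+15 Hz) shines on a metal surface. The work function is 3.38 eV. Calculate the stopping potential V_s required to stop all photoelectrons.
1.2147 V

The stopping potential V_s satisfies: eV_s = KE_max

First, find KE_max using Einstein's equation:
E_photon = hf = (6.626×10⁻³⁴ J·s)(1.111e+15 Hz) = 4.5947 eV
KE_max = E_photon - φ = 4.5947 - 3.38 = 1.2147 eV

Since eV_s = KE_max:
V_s = KE_max/e = 1.2147 V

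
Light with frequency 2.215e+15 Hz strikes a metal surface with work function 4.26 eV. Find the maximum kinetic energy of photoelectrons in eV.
4.9005 eV

Using Einstein's photoelectric equation: KE_max = hf - φ

First, calculate the photon energy:
E_photon = hf = (6.626×10⁻³⁴ J·s)(2.215e+15 Hz)
E_photon = 9.1605 eV

Then, the maximum kinetic energy:
KE_max = E_photon - φ = 9.1605 eV - 4.26 eV = 4.9005 eV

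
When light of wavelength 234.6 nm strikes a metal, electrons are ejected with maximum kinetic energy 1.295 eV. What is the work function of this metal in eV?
3.99 eV

From Einstein's photoelectric equation: KE_max = hf - φ = hc/λ - φ

Rearranging for φ:
φ = hc/λ - KE_max

Calculate photon energy:
E_photon = hc/λ = 5.2849 eV

Therefore:
φ = 5.2849 - 1.295 = 3.99 eV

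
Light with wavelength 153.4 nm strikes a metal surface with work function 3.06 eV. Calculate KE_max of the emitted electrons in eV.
5.0224 eV

Using Einstein's photoelectric equation: KE_max = hf - φ = hc/λ - φ

First, calculate the photon energy:
E_photon = hc/λ = (6.626×10⁻³⁴ J·s)(3×10⁸ m/s) / (153.4×10⁻⁹ m)
E_photon = 8.0824 eV

Then, the maximum kinetic energy:
KE_max = E_photon - φ = 8.0824 eV - 3.06 eV = 5.0224 eV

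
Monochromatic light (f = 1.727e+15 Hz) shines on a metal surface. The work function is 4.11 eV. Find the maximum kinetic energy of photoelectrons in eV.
3.0323 eV

Using Einstein's photoelectric equation: KE_max = hf - φ

First, calculate the photon energy:
E_photon = hf = (6.626×10⁻³⁴ J·s)(1.727e+15 Hz)
E_photon = 7.1423 eV

Then, the maximum kinetic energy:
KE_max = E_photon - φ = 7.1423 eV - 4.11 eV = 3.0323 eV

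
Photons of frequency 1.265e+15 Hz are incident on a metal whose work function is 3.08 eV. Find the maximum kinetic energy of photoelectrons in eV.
2.1516 eV

Using Einstein's photoelectric equation: KE_max = hf - φ

First, calculate the photon energy:
E_photon = hf = (6.626×10⁻³⁴ J·s)(1.265e+15 Hz)
E_photon = 5.2316 eV

Then, the maximum kinetic energy:
KE_max = E_photon - φ = 5.2316 eV - 3.08 eV = 2.1516 eV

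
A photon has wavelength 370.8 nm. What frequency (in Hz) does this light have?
8.0850e+14 Hz

Using the wave equation: c = fλ

Solving for frequency:
f = c/λ = (3×10⁸ m/s) / (370.8×10⁻⁹ m)
f = 8.0850e+14 Hz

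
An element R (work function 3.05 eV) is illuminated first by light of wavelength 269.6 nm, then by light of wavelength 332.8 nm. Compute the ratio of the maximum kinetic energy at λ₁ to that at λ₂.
2.2929

Using Einstein's equation: KE_max = hc/λ - φ

For λ₁ = 269.6 nm:
E₁ = hc/λ₁ = 4.5988 eV
KE₁ = E₁ - φ = 4.5988 - 3.05 = 1.5488 eV

For λ₂ = 332.8 nm:
E₂ = hc/λ₂ = 3.7255 eV
KE₂ = E₂ - φ = 3.7255 - 3.05 = 0.6755 eV

Ratio: KE₁/KE₂ = 1.5488/0.6755 = 2.2929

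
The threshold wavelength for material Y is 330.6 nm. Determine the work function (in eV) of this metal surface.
3.75 eV

At the threshold wavelength, photon energy equals work function:
φ = hc/λ₀

Calculating:
φ = (6.626×10⁻³⁴ J·s)(3×10⁸ m/s) / (330.6×10⁻⁹ m)
φ = 3.75 eV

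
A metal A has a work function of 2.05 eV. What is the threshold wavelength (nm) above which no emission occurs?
604.80 nm

The threshold wavelength is when the photon energy equals the work function:
hc/λ₀ = φ

Solving for λ₀:
λ₀ = hc/φ = (6.626×10⁻³⁴ J·s)(3×10⁸ m/s) / (2.05 eV × 1.602×10⁻¹⁹ J/eV)
λ₀ = 604.80 nm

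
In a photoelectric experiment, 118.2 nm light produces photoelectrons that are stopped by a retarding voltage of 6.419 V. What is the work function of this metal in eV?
4.07 eV

The stopping potential gives the maximum kinetic energy: KE_max = eV_s = 6.419 eV

From Einstein's photoelectric equation: KE_max = hc/λ - φ
Rearranging: φ = hc/λ - KE_max

Calculate photon energy:
E_photon = hc/λ = (6.626×10⁻³⁴ J·s)(3×10⁸ m/s) / (118.2×10⁻⁹ m) = 10.4894 eV

Therefore:
φ = 10.4894 - 6.419 = 4.07 eV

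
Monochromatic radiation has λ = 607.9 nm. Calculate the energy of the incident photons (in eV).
2.0395 eV

Using E = hf = hc/λ:

E = hc/λ = (6.626×10⁻³⁴ J·s)(3×10⁸ m/s) / (607.9×10⁻⁹ m)
E = 2.0395 eV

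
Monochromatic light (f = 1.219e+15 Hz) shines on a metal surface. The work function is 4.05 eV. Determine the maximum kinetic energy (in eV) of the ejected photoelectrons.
0.9914 eV

Using Einstein's photoelectric equation: KE_max = hf - φ

First, calculate the photon energy:
E_photon = hf = (6.626×10⁻³⁴ J·s)(1.219e+15 Hz)
E_photon = 5.0414 eV

Then, the maximum kinetic energy:
KE_max = E_photon - φ = 5.0414 eV - 4.05 eV = 0.9914 eV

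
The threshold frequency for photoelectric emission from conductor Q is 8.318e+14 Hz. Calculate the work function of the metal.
3.44 eV

At the threshold frequency, photon energy equals work function:
φ = hf₀

Calculating:
φ = (6.626×10⁻³⁴ J·s)(8.318e+14 Hz)
φ = 3.44 eV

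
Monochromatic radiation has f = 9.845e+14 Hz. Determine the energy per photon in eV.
4.0716 eV

Using E = hf:

E = hf = (6.626×10⁻³⁴ J·s)(9.845e+14 Hz)
E = 4.0716 eV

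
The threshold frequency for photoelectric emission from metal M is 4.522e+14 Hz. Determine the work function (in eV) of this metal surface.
1.87 eV

At the threshold frequency, photon energy equals work function:
φ = hf₀

Calculating:
φ = (6.626×10⁻³⁴ J·s)(4.522e+14 Hz)
φ = 1.87 eV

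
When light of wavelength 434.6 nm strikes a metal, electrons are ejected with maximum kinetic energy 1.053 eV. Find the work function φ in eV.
1.80 eV

From Einstein's photoelectric equation: KE_max = hf - φ = hc/λ - φ

Rearranging for φ:
φ = hc/λ - KE_max

Calculate photon energy:
E_photon = hc/λ = 2.8528 eV

Therefore:
φ = 2.8528 - 1.053 = 1.80 eV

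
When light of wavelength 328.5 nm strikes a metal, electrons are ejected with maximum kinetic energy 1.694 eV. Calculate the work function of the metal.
2.08 eV

From Einstein's photoelectric equation: KE_max = hf - φ = hc/λ - φ

Rearranging for φ:
φ = hc/λ - KE_max

Calculate photon energy:
E_photon = hc/λ = 3.7743 eV

Therefore:
φ = 3.7743 - 1.694 = 2.08 eV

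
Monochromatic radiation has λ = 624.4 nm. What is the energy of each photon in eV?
1.9857 eV

Using E = hf = hc/λ:

E = hc/λ = (6.626×10⁻³⁴ J·s)(3×10⁸ m/s) / (624.4×10⁻⁹ m)
E = 1.9857 eV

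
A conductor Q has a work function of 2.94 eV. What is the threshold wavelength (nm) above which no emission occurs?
421.71 nm

The threshold wavelength is when the photon energy equals the work function:
hc/λ₀ = φ

Solving for λ₀:
λ₀ = hc/φ = (6.626×10⁻³⁴ J·s)(3×10⁸ m/s) / (2.94 eV × 1.602×10⁻¹⁹ J/eV)
λ₀ = 421.71 nm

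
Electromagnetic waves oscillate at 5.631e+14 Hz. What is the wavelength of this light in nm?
532.40 nm

Using the wave equation: c = fλ

Solving for wavelength:
λ = c/f = (3×10⁸ m/s) / (5.631e+14 Hz)
λ = 532.40 nm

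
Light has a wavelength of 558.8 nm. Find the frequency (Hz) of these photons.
5.3649e+14 Hz

Using the wave equation: c = fλ

Solving for frequency:
f = c/λ = (3×10⁸ m/s) / (558.8×10⁻⁹ m)
f = 5.3649e+14 Hz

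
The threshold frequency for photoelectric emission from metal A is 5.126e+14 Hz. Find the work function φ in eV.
2.12 eV

At the threshold frequency, photon energy equals work function:
φ = hf₀

Calculating:
φ = (6.626×10⁻³⁴ J·s)(5.126e+14 Hz)
φ = 2.12 eV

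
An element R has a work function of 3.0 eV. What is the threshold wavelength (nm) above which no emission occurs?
413.28 nm

The threshold wavelength is when the photon energy equals the work function:
hc/λ₀ = φ

Solving for λ₀:
λ₀ = hc/φ = (6.626×10⁻³⁴ J·s)(3×10⁸ m/s) / (3.0 eV × 1.602×10⁻¹⁹ J/eV)
λ₀ = 413.28 nm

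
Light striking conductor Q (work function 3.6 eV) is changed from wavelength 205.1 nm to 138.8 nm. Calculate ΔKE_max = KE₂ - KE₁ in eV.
2.8875 eV

Using Einstein's equation: KE_max = hc/λ - φ

For λ₁ = 205.1 nm:
KE₁ = hc/λ₁ - φ = 6.0451 - 3.6 = 2.4451 eV

For λ₂ = 138.8 nm:
KE₂ = hc/λ₂ - φ = 8.9326 - 3.6 = 5.3326 eV

Change in KE:
ΔKE = KE₂ - KE₁ = 5.3326 - 2.4451 = 2.8875 eV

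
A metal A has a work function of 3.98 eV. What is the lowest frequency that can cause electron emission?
9.6236e+14 Hz

The threshold frequency is when the photon energy equals the work function:
hf₀ = φ

Solving for f₀:
f₀ = φ/h = (3.98 eV × 1.602×10⁻¹⁹ J/eV) / (6.626×10⁻³⁴ J·s)
f₀ = 9.6236e+14 Hz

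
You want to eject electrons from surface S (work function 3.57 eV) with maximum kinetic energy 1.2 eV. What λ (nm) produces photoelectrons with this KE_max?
259.92 nm

From Einstein's equation: KE_max = hc/λ - φ

Rearranging for λ:
hc/λ = KE_max + φ
λ = hc/(KE_max + φ)

Required photon energy:
E_photon = KE_max + φ = 1.2 + 3.57 = 4.77 eV

Required wavelength:
λ = hc/E_photon = (6.626×10⁻³⁴)(3×10⁸) / (4.77 × 1.602×10⁻¹⁹)
λ = 259.92 nm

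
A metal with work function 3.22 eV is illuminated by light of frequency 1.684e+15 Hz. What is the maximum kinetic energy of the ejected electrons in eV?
3.7445 eV

Using Einstein's photoelectric equation: KE_max = hf - φ

First, calculate the photon energy:
E_photon = hf = (6.626×10⁻³⁴ J·s)(1.684e+15 Hz)
E_photon = 6.9645 eV

Then, the maximum kinetic energy:
KE_max = E_photon - φ = 6.9645 eV - 3.22 eV = 3.7445 eV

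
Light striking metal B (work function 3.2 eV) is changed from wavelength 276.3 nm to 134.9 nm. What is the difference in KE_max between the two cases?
4.7035 eV

Using Einstein's equation: KE_max = hc/λ - φ

For λ₁ = 276.3 nm:
KE₁ = hc/λ₁ - φ = 4.4873 - 3.2 = 1.2873 eV

For λ₂ = 134.9 nm:
KE₂ = hc/λ₂ - φ = 9.1908 - 3.2 = 5.9908 eV

Change in KE:
ΔKE = KE₂ - KE₁ = 5.9908 - 1.2873 = 4.7035 eV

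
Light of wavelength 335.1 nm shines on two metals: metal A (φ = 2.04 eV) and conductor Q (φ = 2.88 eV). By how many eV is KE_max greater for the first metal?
0.8400 eV

Using KE_max = hc/λ - φ for each metal:

Photon energy: E = hc/λ = 3.6999 eV

For metal A (φ₁ = 2.04 eV):
KE₁ = E - φ₁ = 3.6999 - 2.04 = 1.6599 eV

For conductor Q (φ₂ = 2.88 eV):
KE₂ = E - φ₂ = 3.6999 - 2.88 = 0.8199 eV

Difference:
ΔKE = KE₁ - KE₂ = 1.6599 - 0.8199 = 0.8400 eV

Note: The difference equals the difference in work functions: 2.88 - 2.04 = 0.84 eV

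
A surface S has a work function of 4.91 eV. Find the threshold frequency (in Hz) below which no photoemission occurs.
1.1872e+15 Hz

The threshold frequency is when the photon energy equals the work function:
hf₀ = φ

Solving for f₀:
f₀ = φ/h = (4.91 eV × 1.602×10⁻¹⁹ J/eV) / (6.626×10⁻³⁴ J·s)
f₀ = 1.1872e+15 Hz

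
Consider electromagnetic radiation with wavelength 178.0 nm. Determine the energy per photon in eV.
6.9654 eV

Using E = hf = hc/λ:

E = hc/λ = (6.626×10⁻³⁴ J·s)(3×10⁸ m/s) / (178.0×10⁻⁹ m)
E = 6.9654 eV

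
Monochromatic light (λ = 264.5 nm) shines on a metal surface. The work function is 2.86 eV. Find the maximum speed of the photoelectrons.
8.0178e+05 m/s

First, find the maximum kinetic energy:
E_photon = hc/λ = 4.6875 eV
KE_max = E_photon - φ = 4.6875 - 2.86 = 1.8275 eV

Convert to Joules: KE_max = 1.8275 × 1.602×10⁻¹⁹ J = 2.9280e-19 J

Then use KE = ½mv² to find velocity:
v = √(2·KE/m) = √(2 × 2.9280e-19 J / 9.109e-31 kg)
v = 8.0178e+05 m/s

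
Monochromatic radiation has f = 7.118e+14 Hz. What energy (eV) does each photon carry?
2.9438 eV

Using E = hf:

E = hf = (6.626×10⁻³⁴ J·s)(7.118e+14 Hz)
E = 2.9438 eV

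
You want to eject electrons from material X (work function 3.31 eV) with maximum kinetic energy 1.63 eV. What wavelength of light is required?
250.98 nm

From Einstein's equation: KE_max = hc/λ - φ

Rearranging for λ:
hc/λ = KE_max + φ
λ = hc/(KE_max + φ)

Required photon energy:
E_photon = KE_max + φ = 1.63 + 3.31 = 4.94 eV

Required wavelength:
λ = hc/E_photon = (6.626×10⁻³⁴)(3×10⁸) / (4.94 × 1.602×10⁻¹⁹)
λ = 250.98 nm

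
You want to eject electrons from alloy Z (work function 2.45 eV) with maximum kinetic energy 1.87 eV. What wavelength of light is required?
287.00 nm

From Einstein's equation: KE_max = hc/λ - φ

Rearranging for λ:
hc/λ = KE_max + φ
λ = hc/(KE_max + φ)

Required photon energy:
E_photon = KE_max + φ = 1.87 + 2.45 = 4.32 eV

Required wavelength:
λ = hc/E_photon = (6.626×10⁻³⁴)(3×10⁸) / (4.32 × 1.602×10⁻¹⁹)
λ = 287.00 nm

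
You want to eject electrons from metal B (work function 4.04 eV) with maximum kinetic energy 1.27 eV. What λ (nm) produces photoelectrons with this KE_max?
233.49 nm

From Einstein's equation: KE_max = hc/λ - φ

Rearranging for λ:
hc/λ = KE_max + φ
λ = hc/(KE_max + φ)

Required photon energy:
E_photon = KE_max + φ = 1.27 + 4.04 = 5.31 eV

Required wavelength:
λ = hc/E_photon = (6.626×10⁻³⁴)(3×10⁸) / (5.31 × 1.602×10⁻¹⁹)
λ = 233.49 nm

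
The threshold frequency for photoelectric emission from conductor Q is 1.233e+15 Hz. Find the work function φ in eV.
5.10 eV

At the threshold frequency, photon energy equals work function:
φ = hf₀

Calculating:
φ = (6.626×10⁻³⁴ J·s)(1.233e+15 Hz)
φ = 5.10 eV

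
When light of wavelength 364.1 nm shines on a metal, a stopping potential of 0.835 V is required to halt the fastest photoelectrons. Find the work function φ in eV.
2.57 eV

The stopping potential gives the maximum kinetic energy: KE_max = eV_s = 0.835 eV

From Einstein's photoelectric equation: KE_max = hc/λ - φ
Rearranging: φ = hc/λ - KE_max

Calculate photon energy:
E_photon = hc/λ = (6.626×10⁻³⁴ J·s)(3×10⁸ m/s) / (364.1×10⁻⁹ m) = 3.4052 eV

Therefore:
φ = 3.4052 - 0.835 = 2.57 eV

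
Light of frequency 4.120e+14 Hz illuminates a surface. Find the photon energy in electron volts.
1.7039 eV

Using E = hf:

E = hf = (6.626×10⁻³⁴ J·s)(4.120e+14 Hz)
E = 1.7039 eV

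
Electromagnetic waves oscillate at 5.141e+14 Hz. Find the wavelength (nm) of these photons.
583.14 nm

Using the wave equation: c = fλ

Solving for wavelength:
λ = c/f = (3×10⁸ m/s) / (5.141e+14 Hz)
λ = 583.14 nm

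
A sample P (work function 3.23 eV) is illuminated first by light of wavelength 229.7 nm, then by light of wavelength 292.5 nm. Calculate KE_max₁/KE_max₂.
2.1488

Using Einstein's equation: KE_max = hc/λ - φ

For λ₁ = 229.7 nm:
E₁ = hc/λ₁ = 5.3977 eV
KE₁ = E₁ - φ = 5.3977 - 3.23 = 2.1677 eV

For λ₂ = 292.5 nm:
E₂ = hc/λ₂ = 4.2388 eV
KE₂ = E₂ - φ = 4.2388 - 3.23 = 1.0088 eV

Ratio: KE₁/KE₂ = 2.1677/1.0088 = 2.1488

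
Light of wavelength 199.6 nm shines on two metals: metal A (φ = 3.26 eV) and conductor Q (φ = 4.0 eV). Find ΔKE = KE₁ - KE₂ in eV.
0.7400 eV

Using KE_max = hc/λ - φ for each metal:

Photon energy: E = hc/λ = 6.2116 eV

For metal A (φ₁ = 3.26 eV):
KE₁ = E - φ₁ = 6.2116 - 3.26 = 2.9516 eV

For conductor Q (φ₂ = 4.0 eV):
KE₂ = E - φ₂ = 6.2116 - 4.0 = 2.2116 eV

Difference:
ΔKE = KE₁ - KE₂ = 2.9516 - 2.2116 = 0.7400 eV

Note: The difference equals the difference in work functions: 4.0 - 3.26 = 0.74 eV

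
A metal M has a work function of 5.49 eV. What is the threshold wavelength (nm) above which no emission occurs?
225.84 nm

The threshold wavelength is when the photon energy equals the work function:
hc/λ₀ = φ

Solving for λ₀:
λ₀ = hc/φ = (6.626×10⁻³⁴ J·s)(3×10⁸ m/s) / (5.49 eV × 1.602×10⁻¹⁹ J/eV)
λ₀ = 225.84 nm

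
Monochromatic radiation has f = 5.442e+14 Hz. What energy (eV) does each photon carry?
2.2506 eV

Using E = hf:

E = hf = (6.626×10⁻³⁴ J·s)(5.442e+14 Hz)
E = 2.2506 eV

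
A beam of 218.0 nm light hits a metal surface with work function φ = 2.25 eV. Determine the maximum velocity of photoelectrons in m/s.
1.0996e+06 m/s

First, find the maximum kinetic energy:
E_photon = hc/λ = 5.6873 eV
KE_max = E_photon - φ = 5.6873 - 2.25 = 3.4373 eV

Convert to Joules: KE_max = 3.4373 × 1.602×10⁻¹⁹ J = 5.5072e-19 J

Then use KE = ½mv² to find velocity:
v = √(2·KE/m) = √(2 × 5.5072e-19 J / 9.109e-31 kg)
v = 1.0996e+06 m/s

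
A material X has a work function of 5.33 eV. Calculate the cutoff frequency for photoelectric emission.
1.2888e+15 Hz

The threshold frequency is when the photon energy equals the work function:
hf₀ = φ

Solving for f₀:
f₀ = φ/h = (5.33 eV × 1.602×10⁻¹⁹ J/eV) / (6.626×10⁻³⁴ J·s)
f₀ = 1.2888e+15 Hz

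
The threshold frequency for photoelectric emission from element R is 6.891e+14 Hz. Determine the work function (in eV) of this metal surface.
2.85 eV

At the threshold frequency, photon energy equals work function:
φ = hf₀

Calculating:
φ = (6.626×10⁻³⁴ J·s)(6.891e+14 Hz)
φ = 2.85 eV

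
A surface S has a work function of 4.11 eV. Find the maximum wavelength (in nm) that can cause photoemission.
301.66 nm

The threshold wavelength is when the photon energy equals the work function:
hc/λ₀ = φ

Solving for λ₀:
λ₀ = hc/φ = (6.626×10⁻³⁴ J·s)(3×10⁸ m/s) / (4.11 eV × 1.602×10⁻¹⁹ J/eV)
λ₀ = 301.66 nm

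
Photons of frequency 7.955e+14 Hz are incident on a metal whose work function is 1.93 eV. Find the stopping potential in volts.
1.3599 V

The stopping potential V_s satisfies: eV_s = KE_max

First, find KE_max using Einstein's equation:
E_photon = hf = (6.626×10⁻³⁴ J·s)(7.955e+14 Hz) = 3.2899 eV
KE_max = E_photon - φ = 3.2899 - 1.93 = 1.3599 eV

Since eV_s = KE_max:
V_s = KE_max/e = 1.3599 V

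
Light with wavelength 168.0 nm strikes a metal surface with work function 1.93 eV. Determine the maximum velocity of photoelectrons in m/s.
1.3846e+06 m/s

First, find the maximum kinetic energy:
E_photon = hc/λ = 7.3800 eV
KE_max = E_photon - φ = 7.3800 - 1.93 = 5.4500 eV

Convert to Joules: KE_max = 5.4500 × 1.602×10⁻¹⁹ J = 8.7319e-19 J

Then use KE = ½mv² to find velocity:
v = √(2·KE/m) = √(2 × 8.7319e-19 J / 9.109e-31 kg)
v = 1.3846e+06 m/s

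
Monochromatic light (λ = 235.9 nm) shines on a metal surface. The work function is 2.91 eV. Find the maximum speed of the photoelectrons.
9.0839e+05 m/s

First, find the maximum kinetic energy:
E_photon = hc/λ = 5.2558 eV
KE_max = E_photon - φ = 5.2558 - 2.91 = 2.3458 eV

Convert to Joules: KE_max = 2.3458 × 1.602×10⁻¹⁹ J = 3.7584e-19 J

Then use KE = ½mv² to find velocity:
v = √(2·KE/m) = √(2 × 3.7584e-19 J / 9.109e-31 kg)
v = 9.0839e+05 m/s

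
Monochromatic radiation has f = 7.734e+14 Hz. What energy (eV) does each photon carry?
3.1985 eV

Using E = hf:

E = hf = (6.626×10⁻³⁴ J·s)(7.734e+14 Hz)
E = 3.1985 eV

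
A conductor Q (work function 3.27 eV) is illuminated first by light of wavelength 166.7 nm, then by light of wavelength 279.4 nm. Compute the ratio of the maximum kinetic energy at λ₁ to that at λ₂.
3.5696

Using Einstein's equation: KE_max = hc/λ - φ

For λ₁ = 166.7 nm:
E₁ = hc/λ₁ = 7.4376 eV
KE₁ = E₁ - φ = 7.4376 - 3.27 = 4.1676 eV

For λ₂ = 279.4 nm:
E₂ = hc/λ₂ = 4.4375 eV
KE₂ = E₂ - φ = 4.4375 - 3.27 = 1.1675 eV

Ratio: KE₁/KE₂ = 4.1676/1.1675 = 3.5696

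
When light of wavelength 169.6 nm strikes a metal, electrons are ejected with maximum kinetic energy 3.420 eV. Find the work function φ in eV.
3.89 eV

From Einstein's photoelectric equation: KE_max = hf - φ = hc/λ - φ

Rearranging for φ:
φ = hc/λ - KE_max

Calculate photon energy:
E_photon = hc/λ = 7.3104 eV

Therefore:
φ = 7.3104 - 3.420 = 3.89 eV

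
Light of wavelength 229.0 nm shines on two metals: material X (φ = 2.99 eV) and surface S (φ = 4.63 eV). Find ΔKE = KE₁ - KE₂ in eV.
1.6400 eV

Using KE_max = hc/λ - φ for each metal:

Photon energy: E = hc/λ = 5.4142 eV

For material X (φ₁ = 2.99 eV):
KE₁ = E - φ₁ = 5.4142 - 2.99 = 2.4242 eV

For surface S (φ₂ = 4.63 eV):
KE₂ = E - φ₂ = 5.4142 - 4.63 = 0.7842 eV

Difference:
ΔKE = KE₁ - KE₂ = 2.4242 - 0.7842 = 1.6400 eV

Note: The difference equals the difference in work functions: 4.63 - 2.99 = 1.64 eV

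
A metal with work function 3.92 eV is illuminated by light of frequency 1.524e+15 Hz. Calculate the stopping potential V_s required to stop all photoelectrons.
2.3828 V

The stopping potential V_s satisfies: eV_s = KE_max

First, find KE_max using Einstein's equation:
E_photon = hf = (6.626×10⁻³⁴ J·s)(1.524e+15 Hz) = 6.3028 eV
KE_max = E_photon - φ = 6.3028 - 3.92 = 2.3828 eV

Since eV_s = KE_max:
V_s = KE_max/e = 2.3828 V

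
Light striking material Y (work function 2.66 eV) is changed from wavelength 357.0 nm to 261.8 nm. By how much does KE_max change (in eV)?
1.2629 eV

Using Einstein's equation: KE_max = hc/λ - φ

For λ₁ = 357.0 nm:
KE₁ = hc/λ₁ - φ = 3.4729 - 2.66 = 0.8129 eV

For λ₂ = 261.8 nm:
KE₂ = hc/λ₂ - φ = 4.7358 - 2.66 = 2.0758 eV

Change in KE:
ΔKE = KE₂ - KE₁ = 2.0758 - 0.8129 = 1.2629 eV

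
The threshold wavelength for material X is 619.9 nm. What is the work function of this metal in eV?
2.00 eV

At the threshold wavelength, photon energy equals work function:
φ = hc/λ₀

Calculating:
φ = (6.626×10⁻³⁴ J·s)(3×10⁸ m/s) / (619.9×10⁻⁹ m)
φ = 2.00 eV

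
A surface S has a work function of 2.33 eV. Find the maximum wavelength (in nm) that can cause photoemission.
532.12 nm

The threshold wavelength is when the photon energy equals the work function:
hc/λ₀ = φ

Solving for λ₀:
λ₀ = hc/φ = (6.626×10⁻³⁴ J·s)(3×10⁸ m/s) / (2.33 eV × 1.602×10⁻¹⁹ J/eV)
λ₀ = 532.12 nm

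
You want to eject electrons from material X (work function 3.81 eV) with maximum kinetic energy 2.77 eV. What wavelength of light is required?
188.43 nm

From Einstein's equation: KE_max = hc/λ - φ

Rearranging for λ:
hc/λ = KE_max + φ
λ = hc/(KE_max + φ)

Required photon energy:
E_photon = KE_max + φ = 2.77 + 3.81 = 6.58 eV

Required wavelength:
λ = hc/E_photon = (6.626×10⁻³⁴)(3×10⁸) / (6.58 × 1.602×10⁻¹⁹)
λ = 188.43 nm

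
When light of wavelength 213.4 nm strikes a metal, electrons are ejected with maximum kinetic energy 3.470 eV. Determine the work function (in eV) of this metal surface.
2.34 eV

From Einstein's photoelectric equation: KE_max = hf - φ = hc/λ - φ

Rearranging for φ:
φ = hc/λ - KE_max

Calculate photon energy:
E_photon = hc/λ = 5.8099 eV

Therefore:
φ = 5.8099 - 3.470 = 2.34 eV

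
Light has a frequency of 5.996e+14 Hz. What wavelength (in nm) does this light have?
499.99 nm

Using the wave equation: c = fλ

Solving for wavelength:
λ = c/f = (3×10⁸ m/s) / (5.996e+14 Hz)
λ = 499.99 nm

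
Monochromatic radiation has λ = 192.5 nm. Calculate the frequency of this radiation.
1.5574e+15 Hz

Using the wave equation: c = fλ

Solving for frequency:
f = c/λ = (3×10⁸ m/s) / (192.5×10⁻⁹ m)
f = 1.5574e+15 Hz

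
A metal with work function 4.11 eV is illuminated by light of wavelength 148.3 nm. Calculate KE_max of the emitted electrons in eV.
4.2504 eV

Using Einstein's photoelectric equation: KE_max = hf - φ = hc/λ - φ

First, calculate the photon energy:
E_photon = hc/λ = (6.626×10⁻³⁴ J·s)(3×10⁸ m/s) / (148.3×10⁻⁹ m)
E_photon = 8.3604 eV

Then, the maximum kinetic energy:
KE_max = E_photon - φ = 8.3604 eV - 4.11 eV = 4.2504 eV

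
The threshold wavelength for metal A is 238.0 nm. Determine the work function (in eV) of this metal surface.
5.21 eV

At the threshold wavelength, photon energy equals work function:
φ = hc/λ₀

Calculating:
φ = (6.626×10⁻³⁴ J·s)(3×10⁸ m/s) / (238.0×10⁻⁹ m)
φ = 5.21 eV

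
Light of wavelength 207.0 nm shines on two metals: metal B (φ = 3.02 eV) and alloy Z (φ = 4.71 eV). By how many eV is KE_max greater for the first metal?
1.6900 eV

Using KE_max = hc/λ - φ for each metal:

Photon energy: E = hc/λ = 5.9896 eV

For metal B (φ₁ = 3.02 eV):
KE₁ = E - φ₁ = 5.9896 - 3.02 = 2.9696 eV

For alloy Z (φ₂ = 4.71 eV):
KE₂ = E - φ₂ = 5.9896 - 4.71 = 1.2796 eV

Difference:
ΔKE = KE₁ - KE₂ = 2.9696 - 1.2796 = 1.6900 eV

Note: The difference equals the difference in work functions: 4.71 - 3.02 = 1.69 eV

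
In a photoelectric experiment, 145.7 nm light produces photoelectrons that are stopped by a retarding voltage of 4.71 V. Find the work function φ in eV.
3.80 eV

The stopping potential gives the maximum kinetic energy: KE_max = eV_s = 4.71 eV

From Einstein's photoelectric equation: KE_max = hc/λ - φ
Rearranging: φ = hc/λ - KE_max

Calculate photon energy:
E_photon = hc/λ = (6.626×10⁻³⁴ J·s)(3×10⁸ m/s) / (145.7×10⁻⁹ m) = 8.5096 eV

Therefore:
φ = 8.5096 - 4.71 = 3.80 eV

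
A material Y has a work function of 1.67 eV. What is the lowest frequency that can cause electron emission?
4.0380e+14 Hz

The threshold frequency is when the photon energy equals the work function:
hf₀ = φ

Solving for f₀:
f₀ = φ/h = (1.67 eV × 1.602×10⁻¹⁹ J/eV) / (6.626×10⁻³⁴ J·s)
f₀ = 4.0380e+14 Hz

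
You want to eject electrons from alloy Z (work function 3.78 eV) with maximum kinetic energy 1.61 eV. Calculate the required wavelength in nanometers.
230.03 nm

From Einstein's equation: KE_max = hc/λ - φ

Rearranging for λ:
hc/λ = KE_max + φ
λ = hc/(KE_max + φ)

Required photon energy:
E_photon = KE_max + φ = 1.61 + 3.78 = 5.39 eV

Required wavelength:
λ = hc/E_photon = (6.626×10⁻³⁴)(3×10⁸) / (5.39 × 1.602×10⁻¹⁹)
λ = 230.03 nm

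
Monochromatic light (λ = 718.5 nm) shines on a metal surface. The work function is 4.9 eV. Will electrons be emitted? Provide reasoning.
No

For photoemission, the photon energy must exceed the work function.

Photon energy: E = hc/λ = 1.7256 eV
Work function: φ = 4.9 eV

Since E_photon (1.7256 eV) < φ (4.9 eV), photoemission will NOT occur.
The threshold wavelength is λ₀ = hc/φ = 253.0 nm.
Since 718.5 nm > 253.0 nm, the photons lack sufficient energy.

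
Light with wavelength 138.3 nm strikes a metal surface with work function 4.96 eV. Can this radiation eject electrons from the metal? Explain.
Yes

For photoemission, the photon energy must exceed the work function.

Photon energy: E = hc/λ = 8.9649 eV
Work function: φ = 4.96 eV

Since E_photon (8.9649 eV) > φ (4.96 eV), photoemission WILL occur.
The threshold wavelength is λ₀ = hc/φ = 250.0 nm.
Since 138.3 nm < 250.0 nm, the light has sufficient energy.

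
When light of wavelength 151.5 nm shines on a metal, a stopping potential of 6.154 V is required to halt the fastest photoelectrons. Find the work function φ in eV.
2.03 eV

The stopping potential gives the maximum kinetic energy: KE_max = eV_s = 6.154 eV

From Einstein's photoelectric equation: KE_max = hc/λ - φ
Rearranging: φ = hc/λ - KE_max

Calculate photon energy:
E_photon = hc/λ = (6.626×10⁻³⁴ J·s)(3×10⁸ m/s) / (151.5×10⁻⁹ m) = 8.1838 eV

Therefore:
φ = 8.1838 - 6.154 = 2.03 eV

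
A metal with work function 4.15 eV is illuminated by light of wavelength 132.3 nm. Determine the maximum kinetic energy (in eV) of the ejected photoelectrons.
5.2214 eV

Using Einstein's photoelectric equation: KE_max = hf - φ = hc/λ - φ

First, calculate the photon energy:
E_photon = hc/λ = (6.626×10⁻³⁴ J·s)(3×10⁸ m/s) / (132.3×10⁻⁹ m)
E_photon = 9.3714 eV

Then, the maximum kinetic energy:
KE_max = E_photon - φ = 9.3714 eV - 4.15 eV = 5.2214 eV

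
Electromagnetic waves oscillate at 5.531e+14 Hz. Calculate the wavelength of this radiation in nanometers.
542.02 nm

Using the wave equation: c = fλ

Solving for wavelength:
λ = c/f = (3×10⁸ m/s) / (5.531e+14 Hz)
λ = 542.02 nm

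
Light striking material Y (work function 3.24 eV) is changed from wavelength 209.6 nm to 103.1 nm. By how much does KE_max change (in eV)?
6.1103 eV

Using Einstein's equation: KE_max = hc/λ - φ

For λ₁ = 209.6 nm:
KE₁ = hc/λ₁ - φ = 5.9153 - 3.24 = 2.6753 eV

For λ₂ = 103.1 nm:
KE₂ = hc/λ₂ - φ = 12.0256 - 3.24 = 8.7856 eV

Change in KE:
ΔKE = KE₂ - KE₁ = 8.7856 - 2.6753 = 6.1103 eV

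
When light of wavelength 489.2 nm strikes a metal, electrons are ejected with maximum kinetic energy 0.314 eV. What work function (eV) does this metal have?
2.22 eV

From Einstein's photoelectric equation: KE_max = hf - φ = hc/λ - φ

Rearranging for φ:
φ = hc/λ - KE_max

Calculate photon energy:
E_photon = hc/λ = 2.5344 eV

Therefore:
φ = 2.5344 - 0.314 = 2.22 eV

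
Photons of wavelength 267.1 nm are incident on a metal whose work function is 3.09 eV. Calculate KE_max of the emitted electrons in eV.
1.5519 eV

Using Einstein's photoelectric equation: KE_max = hf - φ = hc/λ - φ

First, calculate the photon energy:
E_photon = hc/λ = (6.626×10⁻³⁴ J·s)(3×10⁸ m/s) / (267.1×10⁻⁹ m)
E_photon = 4.6419 eV

Then, the maximum kinetic energy:
KE_max = E_photon - φ = 4.6419 eV - 3.09 eV = 1.5519 eV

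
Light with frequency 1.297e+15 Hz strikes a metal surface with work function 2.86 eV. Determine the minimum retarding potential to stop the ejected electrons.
2.5040 V

The stopping potential V_s satisfies: eV_s = KE_max

First, find KE_max using Einstein's equation:
E_photon = hf = (6.626×10⁻³⁴ J·s)(1.297e+15 Hz) = 5.3640 eV
KE_max = E_photon - φ = 5.3640 - 2.86 = 2.5040 eV

Since eV_s = KE_max:
V_s = KE_max/e = 2.5040 V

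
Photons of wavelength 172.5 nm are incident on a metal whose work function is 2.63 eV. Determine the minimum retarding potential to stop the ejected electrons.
4.5575 V

The stopping potential V_s satisfies: eV_s = KE_max

First, find KE_max using Einstein's equation:
E_photon = hc/λ = 7.1875 eV
KE_max = E_photon - φ = 7.1875 - 2.63 = 4.5575 eV

Since eV_s = KE_max:
V_s = KE_max/e = 4.5575 V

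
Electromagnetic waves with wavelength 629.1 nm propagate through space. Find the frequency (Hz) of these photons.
4.7654e+14 Hz

Using the wave equation: c = fλ

Solving for frequency:
f = c/λ = (3×10⁸ m/s) / (629.1×10⁻⁹ m)
f = 4.7654e+14 Hz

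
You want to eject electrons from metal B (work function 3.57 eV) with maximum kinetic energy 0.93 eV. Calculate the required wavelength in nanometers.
275.52 nm

From Einstein's equation: KE_max = hc/λ - φ

Rearranging for λ:
hc/λ = KE_max + φ
λ = hc/(KE_max + φ)

Required photon energy:
E_photon = KE_max + φ = 0.93 + 3.57 = 4.50 eV

Required wavelength:
λ = hc/E_photon = (6.626×10⁻³⁴)(3×10⁸) / (4.50 × 1.602×10⁻¹⁹)
λ = 275.52 nm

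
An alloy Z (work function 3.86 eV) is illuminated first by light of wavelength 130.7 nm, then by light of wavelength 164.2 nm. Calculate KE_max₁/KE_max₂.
1.5244

Using Einstein's equation: KE_max = hc/λ - φ

For λ₁ = 130.7 nm:
E₁ = hc/λ₁ = 9.4862 eV
KE₁ = E₁ - φ = 9.4862 - 3.86 = 5.6262 eV

For λ₂ = 164.2 nm:
E₂ = hc/λ₂ = 7.5508 eV
KE₂ = E₂ - φ = 7.5508 - 3.86 = 3.6908 eV

Ratio: KE₁/KE₂ = 5.6262/3.6908 = 1.5244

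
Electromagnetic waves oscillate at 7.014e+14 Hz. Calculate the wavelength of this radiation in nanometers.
427.42 nm

Using the wave equation: c = fλ

Solving for wavelength:
λ = c/f = (3×10⁸ m/s) / (7.014e+14 Hz)
λ = 427.42 nm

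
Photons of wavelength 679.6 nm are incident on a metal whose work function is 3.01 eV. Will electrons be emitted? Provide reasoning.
No

For photoemission, the photon energy must exceed the work function.

Photon energy: E = hc/λ = 1.8244 eV
Work function: φ = 3.01 eV

Since E_photon (1.8244 eV) < φ (3.01 eV), photoemission will NOT occur.
The threshold wavelength is λ₀ = hc/φ = 411.9 nm.
Since 679.6 nm > 411.9 nm, the photons lack sufficient energy.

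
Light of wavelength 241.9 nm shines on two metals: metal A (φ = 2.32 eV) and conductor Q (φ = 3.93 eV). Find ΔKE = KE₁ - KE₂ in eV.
1.6100 eV

Using KE_max = hc/λ - φ for each metal:

Photon energy: E = hc/λ = 5.1254 eV

For metal A (φ₁ = 2.32 eV):
KE₁ = E - φ₁ = 5.1254 - 2.32 = 2.8054 eV

For conductor Q (φ₂ = 3.93 eV):
KE₂ = E - φ₂ = 5.1254 - 3.93 = 1.1954 eV

Difference:
ΔKE = KE₁ - KE₂ = 2.8054 - 1.1954 = 1.6100 eV

Note: The difference equals the difference in work functions: 3.93 - 2.32 = 1.61 eV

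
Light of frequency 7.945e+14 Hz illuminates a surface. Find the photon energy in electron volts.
3.2858 eV

Using E = hf:

E = hf = (6.626×10⁻³⁴ J·s)(7.945e+14 Hz)
E = 3.2858 eV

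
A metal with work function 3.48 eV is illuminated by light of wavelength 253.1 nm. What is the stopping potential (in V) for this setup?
1.4186 V

The stopping potential V_s satisfies: eV_s = KE_max

First, find KE_max using Einstein's equation:
E_photon = hc/λ = 4.8986 eV
KE_max = E_photon - φ = 4.8986 - 3.48 = 1.4186 eV

Since eV_s = KE_max:
V_s = KE_max/e = 1.4186 V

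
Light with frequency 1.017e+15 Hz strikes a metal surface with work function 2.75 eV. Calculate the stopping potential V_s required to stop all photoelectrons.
1.4560 V

The stopping potential V_s satisfies: eV_s = KE_max

First, find KE_max using Einstein's equation:
E_photon = hf = (6.626×10⁻³⁴ J·s)(1.017e+15 Hz) = 4.2060 eV
KE_max = E_photon - φ = 4.2060 - 2.75 = 1.4560 eV

Since eV_s = KE_max:
V_s = KE_max/e = 1.4560 V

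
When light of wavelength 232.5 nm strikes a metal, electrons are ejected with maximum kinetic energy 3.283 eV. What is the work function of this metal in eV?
2.05 eV

From Einstein's photoelectric equation: KE_max = hf - φ = hc/λ - φ

Rearranging for φ:
φ = hc/λ - KE_max

Calculate photon energy:
E_photon = hc/λ = 5.3327 eV

Therefore:
φ = 5.3327 - 3.283 = 2.05 eV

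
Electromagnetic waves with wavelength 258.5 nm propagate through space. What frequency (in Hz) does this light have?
1.1597e+15 Hz

Using the wave equation: c = fλ

Solving for frequency:
f = c/λ = (3×10⁸ m/s) / (258.5×10⁻⁹ m)
f = 1.1597e+15 Hz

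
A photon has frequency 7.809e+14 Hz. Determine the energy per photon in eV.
3.2295 eV

Using E = hf:

E = hf = (6.626×10⁻³⁴ J·s)(7.809e+14 Hz)
E = 3.2295 eV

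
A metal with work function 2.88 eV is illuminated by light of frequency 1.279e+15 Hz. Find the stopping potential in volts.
2.4095 V

The stopping potential V_s satisfies: eV_s = KE_max

First, find KE_max using Einstein's equation:
E_photon = hf = (6.626×10⁻³⁴ J·s)(1.279e+15 Hz) = 5.2895 eV
KE_max = E_photon - φ = 5.2895 - 2.88 = 2.4095 eV

Since eV_s = KE_max:
V_s = KE_max/e = 2.4095 V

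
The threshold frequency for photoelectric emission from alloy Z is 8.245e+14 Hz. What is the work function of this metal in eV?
3.41 eV

At the threshold frequency, photon energy equals work function:
φ = hf₀

Calculating:
φ = (6.626×10⁻³⁴ J·s)(8.245e+14 Hz)
φ = 3.41 eV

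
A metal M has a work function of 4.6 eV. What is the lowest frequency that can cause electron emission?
1.1123e+15 Hz

The threshold frequency is when the photon energy equals the work function:
hf₀ = φ

Solving for f₀:
f₀ = φ/h = (4.6 eV × 1.602×10⁻¹⁹ J/eV) / (6.626×10⁻³⁴ J·s)
f₀ = 1.1123e+15 Hz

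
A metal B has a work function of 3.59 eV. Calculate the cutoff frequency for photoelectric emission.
8.6806e+14 Hz

The threshold frequency is when the photon energy equals the work function:
hf₀ = φ

Solving for f₀:
f₀ = φ/h = (3.59 eV × 1.602×10⁻¹⁹ J/eV) / (6.626×10⁻³⁴ J·s)
f₀ = 8.6806e+14 Hz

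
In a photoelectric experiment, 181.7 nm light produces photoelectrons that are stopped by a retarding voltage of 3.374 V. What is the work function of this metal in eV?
3.45 eV

The stopping potential gives the maximum kinetic energy: KE_max = eV_s = 3.374 eV

From Einstein's photoelectric equation: KE_max = hc/λ - φ
Rearranging: φ = hc/λ - KE_max

Calculate photon energy:
E_photon = hc/λ = (6.626×10⁻³⁴ J·s)(3×10⁸ m/s) / (181.7×10⁻⁹ m) = 6.8236 eV

Therefore:
φ = 6.8236 - 3.374 = 3.45 eV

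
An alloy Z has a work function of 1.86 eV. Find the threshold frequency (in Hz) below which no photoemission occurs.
4.4975e+14 Hz

The threshold frequency is when the photon energy equals the work function:
hf₀ = φ

Solving for f₀:
f₀ = φ/h = (1.86 eV × 1.602×10⁻¹⁹ J/eV) / (6.626×10⁻³⁴ J·s)
f₀ = 4.4975e+14 Hz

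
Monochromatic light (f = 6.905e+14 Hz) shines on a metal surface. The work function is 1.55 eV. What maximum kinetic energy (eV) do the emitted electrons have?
1.3057 eV

Using Einstein's photoelectric equation: KE_max = hf - φ

First, calculate the photon energy:
E_photon = hf = (6.626×10⁻³⁴ J·s)(6.905e+14 Hz)
E_photon = 2.8557 eV

Then, the maximum kinetic energy:
KE_max = E_photon - φ = 2.8557 eV - 1.55 eV = 1.3057 eV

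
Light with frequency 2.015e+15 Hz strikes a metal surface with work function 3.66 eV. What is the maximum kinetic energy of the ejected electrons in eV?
4.6734 eV

Using Einstein's photoelectric equation: KE_max = hf - φ

First, calculate the photon energy:
E_photon = hf = (6.626×10⁻³⁴ J·s)(2.015e+15 Hz)
E_photon = 8.3334 eV

Then, the maximum kinetic energy:
KE_max = E_photon - φ = 8.3334 eV - 3.66 eV = 4.6734 eV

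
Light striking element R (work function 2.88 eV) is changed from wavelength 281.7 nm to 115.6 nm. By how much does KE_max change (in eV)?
6.3240 eV

Using Einstein's equation: KE_max = hc/λ - φ

For λ₁ = 281.7 nm:
KE₁ = hc/λ₁ - φ = 4.4013 - 2.88 = 1.5213 eV

For λ₂ = 115.6 nm:
KE₂ = hc/λ₂ - φ = 10.7253 - 2.88 = 7.8453 eV

Change in KE:
ΔKE = KE₂ - KE₁ = 7.8453 - 1.5213 = 6.3240 eV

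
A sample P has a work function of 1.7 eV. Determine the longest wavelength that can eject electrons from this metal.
729.32 nm

The threshold wavelength is when the photon energy equals the work function:
hc/λ₀ = φ

Solving for λ₀:
λ₀ = hc/φ = (6.626×10⁻³⁴ J·s)(3×10⁸ m/s) / (1.7 eV × 1.602×10⁻¹⁹ J/eV)
λ₀ = 729.32 nm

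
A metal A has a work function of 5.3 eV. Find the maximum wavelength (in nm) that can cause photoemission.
233.93 nm

The threshold wavelength is when the photon energy equals the work function:
hc/λ₀ = φ

Solving for λ₀:
λ₀ = hc/φ = (6.626×10⁻³⁴ J·s)(3×10⁸ m/s) / (5.3 eV × 1.602×10⁻¹⁹ J/eV)
λ₀ = 233.93 nm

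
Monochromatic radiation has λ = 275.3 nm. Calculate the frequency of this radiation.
1.0890e+15 Hz

Using the wave equation: c = fλ

Solving for frequency:
f = c/λ = (3×10⁸ m/s) / (275.3×10⁻⁹ m)
f = 1.0890e+15 Hz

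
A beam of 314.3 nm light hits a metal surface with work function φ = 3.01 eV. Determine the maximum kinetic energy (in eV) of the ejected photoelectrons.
0.9348 eV

Using Einstein's photoelectric equation: KE_max = hf - φ = hc/λ - φ

First, calculate the photon energy:
E_photon = hc/λ = (6.626×10⁻³⁴ J·s)(3×10⁸ m/s) / (314.3×10⁻⁹ m)
E_photon = 3.9448 eV

Then, the maximum kinetic energy:
KE_max = E_photon - φ = 3.9448 eV - 3.01 eV = 0.9348 eV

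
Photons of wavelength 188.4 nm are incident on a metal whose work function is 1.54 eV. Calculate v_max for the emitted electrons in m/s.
1.3316e+06 m/s

First, find the maximum kinetic energy:
E_photon = hc/λ = 6.5809 eV
KE_max = E_photon - φ = 6.5809 - 1.54 = 5.0409 eV

Convert to Joules: KE_max = 5.0409 × 1.602×10⁻¹⁹ J = 8.0764e-19 J

Then use KE = ½mv² to find velocity:
v = √(2·KE/m) = √(2 × 8.0764e-19 J / 9.109e-31 kg)
v = 1.3316e+06 m/s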